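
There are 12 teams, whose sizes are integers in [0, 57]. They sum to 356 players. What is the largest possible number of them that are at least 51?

6

If k of the values are ≥ 51, the total is ≥ 51k + 0(12 − k).
Setting 51k + 0(12 − k) ≤ 356 gives 51k ≤ 356, so k ≤ 6.
k = 6 is achieved by 6 values at 51 and 6 at 0, total 306; add 50 to one value (staying below 51) to reach 356.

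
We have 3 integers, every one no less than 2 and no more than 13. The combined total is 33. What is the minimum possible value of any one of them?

To make one integer as small as possible, make the other 2 as large as possible.
The other 2 contribute at most 2 × 13 = 26, leaving at least 33 − 26 = 7.
Since 7 ≥ 2, this is achievable: one at 7 and 2 at 13.

7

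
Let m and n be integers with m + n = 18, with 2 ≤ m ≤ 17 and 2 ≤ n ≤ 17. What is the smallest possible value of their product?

32

mn = m(18 − m) is concave in m, so over [2, 16] it is minimized at an endpoint.
At the endpoint m = 2, n = 18 − 2 = 16, so mn = 2 × 16 = 32.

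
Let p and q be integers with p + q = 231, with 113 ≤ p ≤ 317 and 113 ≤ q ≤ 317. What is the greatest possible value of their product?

pq = p(231 − p) is maximized when p is as near 231/2 as the bounds allow.
Taking p = 115 and q = 116 (both in [113, 317]) gives pq = 13340.

13340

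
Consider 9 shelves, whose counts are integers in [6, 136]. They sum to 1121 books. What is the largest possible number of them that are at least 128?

Suppose k of them are at least 128. Those contribute at least 128 each and the other 9 − k at least 6 each.
So the total is at least 128k + 6(9 − k) = 54 + 122k. This must be ≤ 1121, giving k ≤ 8.
k = 8 is achieved by 8 values at 128 and 1 at 6, total 1030; add 91 to one value (staying below 128) to reach 1121.

8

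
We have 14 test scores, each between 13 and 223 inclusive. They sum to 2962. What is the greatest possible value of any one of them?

Maximizing one value means minimizing the remaining 13.
The other 13 contribute at least 13 × 13 = 169, leaving at most 2962 − 169 = 2793.
But each score is capped at 223, so the maximum is 223.
Achievable: one at 223 and the other 13 totalling 2739, which fits since 13 × 13 ≤ 2739 ≤ 13 × 223.

223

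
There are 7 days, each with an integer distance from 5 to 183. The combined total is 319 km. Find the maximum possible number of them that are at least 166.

1

With k values at 166 or above and the rest at least 5, the sum is at least 35 + 161k.
Since the sum is 319, we need 161k ≤ 284, i.e. k ≤ 1.
k = 1 is achieved by 1 value at 166 and 6 at 5, total 196; add 123 to one value (staying below 166) to reach 319.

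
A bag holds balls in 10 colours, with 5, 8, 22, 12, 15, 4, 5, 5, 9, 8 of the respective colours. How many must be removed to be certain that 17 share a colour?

In the worst case you take as many as possible of each colour without reaching 17: 5 + 8 + 16 + 12 + 15 + 4 + 5 + 5 + 9 + 8 = 87.
The next one must give 17 of some colour, so 87 + 1 = 88.

88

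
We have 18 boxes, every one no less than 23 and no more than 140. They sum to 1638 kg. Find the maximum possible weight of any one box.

140

Maximizing one value means minimizing the remaining 17.
The other 17 contribute at least 17 × 23 = 391, leaving at most 1638 − 391 = 1247.
But each box is capped at 140, so the maximum is 140.
Achievable: one at 140 and the other 17 totalling 1498, which fits since 17 × 23 ≤ 1498 ≤ 17 × 140.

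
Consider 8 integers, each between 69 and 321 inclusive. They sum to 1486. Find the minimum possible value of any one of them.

To make one integer as small as possible, make the other 7 as large as possible.
The other 7 can take up 7 × 321 = 2247 ≥ 1486 − 69, so one integer can sit at its floor of 69.
Achievable: one at 69 and the other 7 totalling 1417, which fits since 7 × 69 ≤ 1417 ≤ 7 × 321.

69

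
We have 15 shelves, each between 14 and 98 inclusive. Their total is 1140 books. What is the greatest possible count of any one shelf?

98

Maximizing one value means minimizing the remaining 14.
The other 14 contribute at least 14 × 14 = 196, leaving at most 1140 − 196 = 944.
But each shelf is capped at 98, so the maximum is 98.
Achievable: one at 98 and the other 14 totalling 1042, which fits since 14 × 14 ≤ 1042 ≤ 14 × 98.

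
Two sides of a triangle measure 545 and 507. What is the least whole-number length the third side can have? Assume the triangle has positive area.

The third side must exceed |545 − 507| = 38.
The smallest integer above 38 is 39.

39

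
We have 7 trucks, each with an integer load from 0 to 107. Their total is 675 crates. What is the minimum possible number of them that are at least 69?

6

Each value short of 69 is at most 68, costing at least 107 − 68 = 39 against the maximum total of 749.
We can afford to lose at most 749 − 675 = 74, so at most ⌊74/39⌋ = 1 fall short, and at least 6 are ≥ 69.
Exactly 6 works: 6 values at 107 and 1 at 68 total 710; lower one of the high values by 35 (still ≥ 69) to hit 675.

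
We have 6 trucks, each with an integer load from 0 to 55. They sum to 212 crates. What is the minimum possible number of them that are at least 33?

1

Each value short of 33 is at most 32, costing at least 55 − 32 = 23 against the maximum total of 330.
We can afford to lose at most 330 − 212 = 118, so at most ⌊118/23⌋ = 5 fall short, and at least 1 are ≥ 33.
Exactly 1 works: 1 value at 55 and 5 at 32 total 215; lower one of the high values by 3 (still ≥ 33) to hit 212.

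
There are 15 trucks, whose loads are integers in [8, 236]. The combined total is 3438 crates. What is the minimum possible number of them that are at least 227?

5

If only k of them are at least 227, the other 15 − k are at most 226, so the total is at most k·236 + (15 − k)·226.
This must reach 3438, so k·236 + (15 − k)·226 ≥ 3438, giving k ≥ 5.
Exactly 5 works: 5 values at 236 and 10 at 226 total 3440; lower one of the high values by 2 (still ≥ 227) to hit 3438.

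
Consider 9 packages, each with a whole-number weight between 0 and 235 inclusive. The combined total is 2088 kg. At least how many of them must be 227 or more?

6

Suppose at most 9 − j of them reach 227; then j values are ≤ 226 and the rest ≤ 235.
The total is then ≤ 226·j + 235·(9 − j) = 2115 − 9j. For this to be ≥ 2088 we need j ≤ 3, so at least 9 − 3 = 6 must reach 227.
Exactly 6 works: 6 values at 235 and 3 at 226 total 2088.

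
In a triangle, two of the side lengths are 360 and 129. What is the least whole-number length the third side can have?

232

The third side must exceed |360 − 129| = 231.
The smallest integer above 231 is 232.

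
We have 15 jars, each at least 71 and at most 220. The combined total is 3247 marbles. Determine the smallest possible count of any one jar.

To make one jar as small as possible, make the other 14 as large as possible.
The other 14 contribute at most 14 × 220 = 3080, leaving at least 3247 − 3080 = 167.
Since 167 ≥ 71, this is achievable: one at 167 and 14 at 220.

167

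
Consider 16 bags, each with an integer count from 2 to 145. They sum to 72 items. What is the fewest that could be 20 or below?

14

If only k of them are at most 20, the other 16 − k are at least 21, so the total is at least (16 − k)·21 + k·2.
This is ≤ 72, so (16 − k)·21 + 2k ≤ 72, which gives k ≥ 14.
Exactly 14 works: 14 values at 2 and 2 at 21 total 70; raise one of the low values by 2 (still ≤ 20) to hit 72.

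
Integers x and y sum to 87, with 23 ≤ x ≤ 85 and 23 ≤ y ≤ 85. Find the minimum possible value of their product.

Since x + y is fixed, pushing one of them to its bound minimizes the product.
The extreme feasible split is x = 23, y = 64, giving xy = 1472.

1472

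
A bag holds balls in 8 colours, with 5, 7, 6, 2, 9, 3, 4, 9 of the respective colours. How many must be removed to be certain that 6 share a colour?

In the worst case you take as many as possible of each colour without reaching 6: 5 + 5 + 5 + 2 + 5 + 3 + 4 + 5 = 34.
The next one must give 6 of some colour, so 34 + 1 = 35.

35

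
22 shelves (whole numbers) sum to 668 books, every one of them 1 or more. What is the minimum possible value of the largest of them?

The 22 values sum to 668, so their maximum is at least ⌈668/22⌉ = 31.
Achievable: 8 of them at 31 and 14 at 30 total 668.

31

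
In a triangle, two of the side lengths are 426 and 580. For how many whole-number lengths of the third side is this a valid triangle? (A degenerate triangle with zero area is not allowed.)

851

The triangle inequality gives |426 − 580| < c < 426 + 580, i.e. 154 < c < 1006.
So c can be any integer from 155 to 1005: 851 values.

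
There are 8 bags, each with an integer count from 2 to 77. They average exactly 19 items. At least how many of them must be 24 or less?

The total is 8 × 19 = 152.
Each value above 24 is at least 25, contributing at least 25 − 2 = 23 above the floor 2.
The sum exceeds the floor total 16 by 136, so at most ⌊136/23⌋ = 5 exceed 24, and at least 3 are ≤ 24.
Exactly 3 works: 3 values at 2 and 5 at 25 total 131; raise one of the low values by 21 (still ≤ 24) to hit 152.

3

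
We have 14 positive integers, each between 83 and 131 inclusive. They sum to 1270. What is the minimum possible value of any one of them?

To make one integer as small as possible, make the other 13 as large as possible.
The other 13 can take up 13 × 131 = 1703 ≥ 1270 − 83, so one integer can sit at its floor of 83.
Achievable: one at 83 and the other 13 totalling 1187, which fits since 13 × 83 ≤ 1187 ≤ 13 × 131.

83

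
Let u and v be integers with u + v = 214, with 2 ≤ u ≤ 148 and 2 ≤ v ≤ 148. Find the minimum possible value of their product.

9768

Since u + v is fixed, pushing one of them to its bound minimizes the product.
At the endpoint u = 66, v = 214 − 66 = 148, so uv = 66 × 148 = 9768.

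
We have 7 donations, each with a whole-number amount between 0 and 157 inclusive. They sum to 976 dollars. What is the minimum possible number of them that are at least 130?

Suppose at most 7 − j of them reach 130; then j values are ≤ 129 and the rest ≤ 157.
The total is then ≤ 129·j + 157·(7 − j) = 1099 − 28j. For this to be ≥ 976 we need j ≤ 4, so at least 7 − 4 = 3 must reach 130.
Exactly 3 works: 3 values at 157 and 4 at 129 total 987; lower one of the high values by 11 (still ≥ 130) to hit 976.

3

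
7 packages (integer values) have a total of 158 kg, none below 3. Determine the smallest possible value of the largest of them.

23

The average is 158/7 > 22, so not all 7 can be 22 or less; the largest is ≥ 23.
Achievable: 4 of them at 23 and 3 at 22 total 158.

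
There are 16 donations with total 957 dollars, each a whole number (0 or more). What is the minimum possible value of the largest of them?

Some value must be at least ⌈957/16⌉ = 60, since 16 × 59 = 944 < 957.
Achievable: 13 of them at 60 and 3 at 59 total 957.

60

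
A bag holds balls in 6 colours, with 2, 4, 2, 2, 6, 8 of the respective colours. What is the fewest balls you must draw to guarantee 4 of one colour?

In the worst case you take as many as possible of each colour without reaching 4: 2 + 3 + 2 + 2 + 3 + 3 = 15.
The next one must give 4 of some colour, so 15 + 1 = 16.

16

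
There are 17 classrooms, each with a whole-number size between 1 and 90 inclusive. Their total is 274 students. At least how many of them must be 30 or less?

9

If only k of them are at most 30, the other 17 − k are at least 31, so the total is at least (17 − k)·31 + k·1.
This is ≤ 274, so (17 − k)·31 + 1k ≤ 274, which gives k ≥ 9.
Exactly 9 works: 9 values at 1 and 8 at 31 total 257; raise one of the low values by 17 (still ≤ 30) to hit 274.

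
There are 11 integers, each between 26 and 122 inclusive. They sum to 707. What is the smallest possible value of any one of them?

26

To make one integer as small as possible, make the other 10 as large as possible.
The other 10 can take up 10 × 122 = 1220 ≥ 707 − 26, so one integer can sit at its floor of 26.
Achievable: one at 26 and the other 10 totalling 681, which fits since 10 × 26 ≤ 681 ≤ 10 × 122.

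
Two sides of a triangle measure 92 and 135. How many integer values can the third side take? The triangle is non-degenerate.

183

The triangle inequality gives |92 − 135| < c < 92 + 135, i.e. 43 < c < 227.
So c can be any integer from 44 to 226: 183 values.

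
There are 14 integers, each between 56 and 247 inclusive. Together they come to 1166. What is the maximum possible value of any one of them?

To make one integer as large as possible, make the other 13 as small as possible.
The other 13 contribute at least 13 × 56 = 728, leaving at most 1166 − 728 = 438.
But each integer is capped at 247, so the maximum is 247.
Achievable: one at 247 and the other 13 totalling 919, which fits since 13 × 56 ≤ 919 ≤ 13 × 247.

247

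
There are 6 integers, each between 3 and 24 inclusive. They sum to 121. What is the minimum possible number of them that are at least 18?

If only k of them are at least 18, the other 6 − k are at most 17, so the total is at most k·24 + (6 − k)·17.
This must reach 121, so k·24 + (6 − k)·17 ≥ 121, giving k ≥ 3.
Exactly 3 works: 3 values at 24 and 3 at 17 total 123; lower one of the high values by 2 (still ≥ 18) to hit 121.

3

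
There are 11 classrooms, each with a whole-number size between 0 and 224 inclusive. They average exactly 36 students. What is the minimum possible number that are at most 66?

6

The total is 11 × 36 = 396.
If only k of them are at most 66, the other 11 − k are at least 67, so the total is at least (11 − k)·67 + k·0.
This is ≤ 396, so (11 − k)·67 + 0k ≤ 396, which gives k ≥ 6.
Exactly 6 works: 6 values at 0 and 5 at 67 total 335; raise one of the low values by 61 (still ≤ 66) to hit 396.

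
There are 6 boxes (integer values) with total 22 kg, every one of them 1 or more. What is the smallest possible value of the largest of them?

The average is 22/6 > 3, so not all 6 can be 3 or less; the largest is ≥ 4.
Equality holds with 4 values of 4 and 2 values of 3.

4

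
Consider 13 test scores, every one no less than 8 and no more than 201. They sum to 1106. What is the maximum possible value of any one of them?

To make one score as large as possible, make the other 12 as small as possible.
The other 12 contribute at least 12 × 8 = 96, leaving at most 1106 − 96 = 1010.
But each score is capped at 201, so the maximum is 201.
Achievable: one at 201 and the other 12 totalling 905, which fits since 12 × 8 ≤ 905 ≤ 12 × 201.

201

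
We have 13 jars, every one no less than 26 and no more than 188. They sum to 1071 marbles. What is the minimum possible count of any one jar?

To make one jar as small as possible, make the other 12 as large as possible.
The other 12 can take up 12 × 188 = 2256 ≥ 1071 − 26, so one jar can sit at its floor of 26.
Achievable: one at 26 and the other 12 totalling 1045, which fits since 12 × 26 ≤ 1045 ≤ 12 × 188.

26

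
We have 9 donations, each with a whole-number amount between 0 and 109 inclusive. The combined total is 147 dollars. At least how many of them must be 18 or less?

Let j be the number exceeding 18. Then the total is ≥ 19·j + 0·(9 − j) = 0 + 19j.
So 19j ≤ 147 and j ≤ 7; hence at least 9 − 7 = 2 are ≤ 18.
Exactly 2 works: 2 values at 0 and 7 at 19 total 133; raise one of the low values by 14 (still ≤ 18) to hit 147.

2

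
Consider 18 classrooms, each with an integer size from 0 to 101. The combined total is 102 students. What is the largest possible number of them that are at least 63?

With k values at 63 or above and the rest at least 0, the sum is at least 0 + 63k.
Since the sum is 102, we need 63k ≤ 102, i.e. k ≤ 1.
k = 1 is achieved by 1 value at 63 and 17 at 0, total 63; add 39 to one value (staying below 63) to reach 102.

1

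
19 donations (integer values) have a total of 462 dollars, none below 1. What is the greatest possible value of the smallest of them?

If every one of the 19 were at least 25, the total would be at least 19 × 25 = 475 > 462.
Achievable: 13 of them at 24 and 6 at 25 total 462.

24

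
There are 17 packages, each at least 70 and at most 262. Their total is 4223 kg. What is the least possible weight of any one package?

Minimizing one value means maximizing the remaining 16.
The other 16 can take up 16 × 262 = 4192 ≥ 4223 − 70, so one package can sit at its floor of 70.
Achievable: one at 70 and the other 16 totalling 4153, which fits since 16 × 70 ≤ 4153 ≤ 16 × 262.

70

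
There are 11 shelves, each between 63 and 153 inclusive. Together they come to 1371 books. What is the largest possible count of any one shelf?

153

Maximizing one value means minimizing the remaining 10.
The other 10 contribute at least 10 × 63 = 630, leaving at most 1371 − 630 = 741.
But each shelf is capped at 153, so the maximum is 153.
Achievable: one at 153 and the other 10 totalling 1218, which fits since 10 × 63 ≤ 1218 ≤ 10 × 153.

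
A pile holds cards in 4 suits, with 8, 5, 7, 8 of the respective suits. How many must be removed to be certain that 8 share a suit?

In the worst case you take as many as possible of each suit without reaching 8: 7 + 5 + 7 + 7 = 26.
The next one must give 8 of some suit, so 26 + 1 = 27.

27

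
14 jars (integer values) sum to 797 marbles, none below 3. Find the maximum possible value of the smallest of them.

56

The average is 797/14 < 57, so some value is ≤ 56.
Achievable: 1 of them at 56 and 13 at 57 total 797.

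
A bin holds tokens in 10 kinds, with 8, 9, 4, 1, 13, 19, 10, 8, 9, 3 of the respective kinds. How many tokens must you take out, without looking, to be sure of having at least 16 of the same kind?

81

In the worst case you take as many as possible of each kind without reaching 16: 8 + 9 + 4 + 1 + 13 + 15 + 10 + 8 + 9 + 3 = 80.
The next one must give 16 of some kind, so 80 + 1 = 81.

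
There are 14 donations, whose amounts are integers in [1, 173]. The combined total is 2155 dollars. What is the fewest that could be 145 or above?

If only k of them are at least 145, the other 14 − k are at most 144, so the total is at most k·173 + (14 − k)·144.
This must reach 2155, so k·173 + (14 − k)·144 ≥ 2155, giving k ≥ 5.
Exactly 5 works: 5 values at 173 and 9 at 144 total 2161; lower one of the high values by 6 (still ≥ 145) to hit 2155.

5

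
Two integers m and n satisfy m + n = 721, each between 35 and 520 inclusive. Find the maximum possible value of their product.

129960

For a fixed sum, the product mn is largest when m and n are as close as possible.
Taking m = 360 and n = 361 (both in [35, 520]) gives mn = 129960.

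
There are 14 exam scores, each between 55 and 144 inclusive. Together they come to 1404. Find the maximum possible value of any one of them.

144

To make one score as large as possible, make the other 13 as small as possible.
The other 13 contribute at least 13 × 55 = 715, leaving at most 1404 − 715 = 689.
But each score is capped at 144, so the maximum is 144.
Achievable: one at 144 and the other 13 totalling 1260, which fits since 13 × 55 ≤ 1260 ≤ 13 × 144.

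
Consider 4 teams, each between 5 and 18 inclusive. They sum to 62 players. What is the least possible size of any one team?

To make one team as small as possible, make the other 3 as large as possible.
The other 3 contribute at most 3 × 18 = 54, leaving at least 62 − 54 = 8.
Since 8 ≥ 5, this is achievable: one at 8 and 3 at 18.

8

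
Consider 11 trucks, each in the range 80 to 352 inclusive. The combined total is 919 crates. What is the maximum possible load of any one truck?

To make one truck as large as possible, make the other 10 as small as possible.
The other 10 contribute at least 10 × 80 = 800, leaving at most 919 − 800 = 119.
Since 119 ≤ 352, this is achievable: one at 119 and 10 at 80.

119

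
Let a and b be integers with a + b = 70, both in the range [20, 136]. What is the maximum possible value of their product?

1225

For a fixed sum, the product ab is largest when a and b are as close as possible.
Taking a = 35 and b = 35 (both in [20, 136]) gives ab = 1225.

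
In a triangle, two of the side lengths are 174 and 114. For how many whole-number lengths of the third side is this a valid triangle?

The triangle inequality gives |174 − 114| < c < 174 + 114, i.e. 60 < c < 288.
So c can be any integer from 61 to 287: 227 values.

227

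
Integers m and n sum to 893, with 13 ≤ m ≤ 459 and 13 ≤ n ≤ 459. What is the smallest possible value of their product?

mn = m(893 − m) is concave in m, so over [434, 459] it is minimized at an endpoint.
The extreme feasible split is m = 434, n = 459, giving mn = 199206.

199206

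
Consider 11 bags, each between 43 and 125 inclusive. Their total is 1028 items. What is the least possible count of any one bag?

43

To make one bag as small as possible, make the other 10 as large as possible.
The other 10 can take up 10 × 125 = 1250 ≥ 1028 − 43, so one bag can sit at its floor of 43.
Achievable: one at 43 and the other 10 totalling 985, which fits since 10 × 43 ≤ 985 ≤ 10 × 125.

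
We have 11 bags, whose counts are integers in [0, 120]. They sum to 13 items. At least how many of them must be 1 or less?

5

Each value above 1 is at least 2, contributing at least 2 − 0 = 2 above the floor 0.
The sum exceeds the floor total 0 by 13, so at most ⌊13/2⌋ = 6 exceed 1, and at least 5 are ≤ 1.
Exactly 5 works: 5 values at 0 and 6 at 2 total 12; raise one of the low values by 1 (still ≤ 1) to hit 13.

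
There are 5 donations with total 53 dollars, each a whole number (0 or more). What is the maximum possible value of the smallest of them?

If every one of the 5 were at least 11, the total would be at least 5 × 11 = 55 > 53.
Taking 2 copies of 10 and 3 copies of 11 gives exactly 53, so 10 is attained.

10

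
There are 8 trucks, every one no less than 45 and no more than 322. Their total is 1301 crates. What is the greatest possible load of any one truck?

Maximizing one value means minimizing the remaining 7.
The other 7 contribute at least 7 × 45 = 315, leaving at most 1301 − 315 = 986.
But each truck is capped at 322, so the maximum is 322.
Achievable: one at 322 and the other 7 totalling 979, which fits since 7 × 45 ≤ 979 ≤ 7 × 322.

322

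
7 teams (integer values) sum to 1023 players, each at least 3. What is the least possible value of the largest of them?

147

The 7 values sum to 1023, so their maximum is at least ⌈1023/7⌉ = 147.
Taking 6 copies of 146 and 1 copy of 147 gives exactly 1023, so 147 is attained.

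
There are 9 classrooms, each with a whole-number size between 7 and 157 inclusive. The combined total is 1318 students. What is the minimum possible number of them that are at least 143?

3

Suppose at most 9 − j of them reach 143; then j values are ≤ 142 and the rest ≤ 157.
The total is then ≤ 142·j + 157·(9 − j) = 1413 − 15j. For this to be ≥ 1318 we need j ≤ 6, so at least 9 − 6 = 3 must reach 143.
Exactly 3 works: 3 values at 157 and 6 at 142 total 1323; lower one of the high values by 5 (still ≥ 143) to hit 1318.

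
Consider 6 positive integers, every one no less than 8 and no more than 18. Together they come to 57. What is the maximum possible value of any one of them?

To make one integer as large as possible, make the other 5 as small as possible.
The other 5 contribute at least 5 × 8 = 40, leaving at most 57 − 40 = 17.
Since 17 ≤ 18, this is achievable: one at 17 and 5 at 8.

17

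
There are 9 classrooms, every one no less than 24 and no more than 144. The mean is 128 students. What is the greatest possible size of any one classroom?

144

Maximizing one value means minimizing the remaining 8.
The total is 9 × 128 = 1152.
The other 8 contribute at least 8 × 24 = 192, leaving at most 1152 − 192 = 960.
But each classroom is capped at 144, so the maximum is 144.
Achievable: one at 144 and the other 8 totalling 1008, which fits since 8 × 24 ≤ 1008 ≤ 8 × 144.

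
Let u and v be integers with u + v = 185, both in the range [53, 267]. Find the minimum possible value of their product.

6996

uv = u(185 − u) is concave in u, so over [53, 132] it is minimized at an endpoint.
The extreme feasible split is u = 53, v = 132, giving uv = 6996.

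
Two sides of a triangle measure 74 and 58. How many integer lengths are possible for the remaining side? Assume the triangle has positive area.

115

The triangle inequality gives |74 − 58| < c < 74 + 58, i.e. 16 < c < 132.
So c can be any integer from 17 to 131: 115 values.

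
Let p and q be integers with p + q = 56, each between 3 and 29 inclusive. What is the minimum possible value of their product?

For a fixed sum, pq is smallest when p and q are as far apart as possible.
The extreme feasible split is p = 27, q = 29, giving pq = 783.

783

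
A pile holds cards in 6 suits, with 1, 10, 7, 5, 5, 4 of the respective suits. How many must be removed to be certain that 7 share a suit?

In the worst case you take as many as possible of each suit without reaching 7: 1 + 6 + 6 + 5 + 5 + 4 = 27.
The next one must give 7 of some suit, so 27 + 1 = 28.

28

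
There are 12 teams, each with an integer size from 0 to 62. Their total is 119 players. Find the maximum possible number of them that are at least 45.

Suppose k of them are at least 45. Those contribute at least 45 each and the other 12 − k at least 0 each.
So the total is at least 45k + 0(12 − k) = 0 + 45k. This must be ≤ 119, giving k ≤ 2.
k = 2 is achieved by 2 values at 45 and 10 at 0, total 90; add 29 to one value (staying below 45) to reach 119.

2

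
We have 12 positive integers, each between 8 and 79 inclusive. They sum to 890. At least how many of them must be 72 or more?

Suppose at most 12 − j of them reach 72; then j values are ≤ 71 and the rest ≤ 79.
The total is then ≤ 71·j + 79·(12 − j) = 948 − 8j. For this to be ≥ 890 we need j ≤ 7, so at least 12 − 7 = 5 must reach 72.
Exactly 5 works: 5 values at 79 and 7 at 71 total 892; lower one of the high values by 2 (still ≥ 72) to hit 890.

5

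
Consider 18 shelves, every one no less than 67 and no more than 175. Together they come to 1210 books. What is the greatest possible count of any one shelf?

71

Maximizing one value means minimizing the remaining 17.
The other 17 contribute at least 17 × 67 = 1139, leaving at most 1210 − 1139 = 71.
Since 71 ≤ 175, this is achievable: one at 71 and 17 at 67.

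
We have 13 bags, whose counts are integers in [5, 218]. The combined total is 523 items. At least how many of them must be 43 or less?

2

Let j be the number exceeding 43. Then the total is ≥ 44·j + 5·(13 − j) = 65 + 39j.
So 39j ≤ 458 and j ≤ 11; hence at least 13 − 11 = 2 are ≤ 43.
Exactly 2 works: 2 values at 5 and 11 at 44 total 494; raise one of the low values by 29 (still ≤ 43) to hit 523.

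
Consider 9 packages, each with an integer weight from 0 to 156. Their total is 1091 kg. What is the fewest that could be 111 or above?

Each value short of 111 is at most 110, costing at least 156 − 110 = 46 against the maximum total of 1404.
We can afford to lose at most 1404 − 1091 = 313, so at most ⌊313/46⌋ = 6 fall short, and at least 3 are ≥ 111.
Exactly 3 works: 3 values at 156 and 6 at 110 total 1128; lower one of the high values by 37 (still ≥ 111) to hit 1091.

3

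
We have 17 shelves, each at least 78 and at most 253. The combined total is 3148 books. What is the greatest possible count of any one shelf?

Maximizing one value means minimizing the remaining 16.
The other 16 contribute at least 16 × 78 = 1248, leaving at most 3148 − 1248 = 1900.
But each shelf is capped at 253, so the maximum is 253.
Achievable: one at 253 and the other 16 totalling 2895, which fits since 16 × 78 ≤ 2895 ≤ 16 × 253.

253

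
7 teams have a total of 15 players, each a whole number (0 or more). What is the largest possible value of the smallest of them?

2

The 7 values sum to 15, so their minimum is at most ⌊15/7⌋ = 2.
Equality holds with 6 values of 2 and 1 value of 3.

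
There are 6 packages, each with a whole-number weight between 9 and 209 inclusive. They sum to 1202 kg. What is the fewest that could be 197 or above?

2

Each value short of 197 is at most 196, costing at least 209 − 196 = 13 against the maximum total of 1254.
We can afford to lose at most 1254 − 1202 = 52, so at most ⌊52/13⌋ = 4 fall short, and at least 2 are ≥ 197.
Exactly 2 works: 2 values at 209 and 4 at 196 total 1202.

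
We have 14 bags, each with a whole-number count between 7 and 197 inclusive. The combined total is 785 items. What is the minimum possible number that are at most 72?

4

If only k of them are at most 72, the other 14 − k are at least 73, so the total is at least (14 − k)·73 + k·7.
This is ≤ 785, so (14 − k)·73 + 7k ≤ 785, which gives k ≥ 4.
Exactly 4 works: 4 values at 7 and 10 at 73 total 758; raise one of the low values by 27 (still ≤ 72) to hit 785.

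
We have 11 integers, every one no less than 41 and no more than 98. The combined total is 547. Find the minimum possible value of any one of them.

To make one integer as small as possible, make the other 10 as large as possible.
The other 10 can take up 10 × 98 = 980 ≥ 547 − 41, so one integer can sit at its floor of 41.
Achievable: one at 41 and the other 10 totalling 506, which fits since 10 × 41 ≤ 506 ≤ 10 × 98.

41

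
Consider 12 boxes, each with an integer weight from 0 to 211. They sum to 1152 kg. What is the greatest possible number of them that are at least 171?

If k of the values are ≥ 171, the total is ≥ 171k + 0(12 − k).
Setting 171k + 0(12 − k) ≤ 1152 gives 171k ≤ 1152, so k ≤ 6.
k = 6 is achieved by 6 values at 171 and 6 at 0, total 1026; add 126 to one value (staying below 171) to reach 1152.

6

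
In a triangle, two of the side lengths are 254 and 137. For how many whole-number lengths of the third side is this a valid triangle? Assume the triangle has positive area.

The triangle inequality gives |254 − 137| < c < 254 + 137, i.e. 117 < c < 391.
So c can be any integer from 118 to 390: 273 values.

273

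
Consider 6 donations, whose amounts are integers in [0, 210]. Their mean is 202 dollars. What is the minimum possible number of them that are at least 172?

The total is 6 × 202 = 1212.
Suppose at most 6 − j of them reach 172; then j values are ≤ 171 and the rest ≤ 210.
The total is then ≤ 171·j + 210·(6 − j) = 1260 − 39j. For this to be ≥ 1212 we need j ≤ 1, so at least 6 − 1 = 5 must reach 172.
Exactly 5 works: 5 values at 210 and 1 at 171 total 1221; lower one of the high values by 9 (still ≥ 172) to hit 1212.

5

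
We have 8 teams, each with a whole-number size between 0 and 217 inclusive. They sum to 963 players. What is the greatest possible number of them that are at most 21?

3

Suppose k of them are at most 21. Those contribute at most 21 each and the rest at most 217 each.
So the total is at most 21k + 217(8 − k) = 1736 − 196k. This must still be ≥ 963, so k ≤ 3.
k = 3 is achieved by 3 values at 21 and 5 at 217, total 1148; lower one of the 217's by 185 (still > 21) to reach 963.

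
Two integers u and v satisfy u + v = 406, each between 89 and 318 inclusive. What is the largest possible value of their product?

41209

With u + v fixed, uv peaks when the two are closest together.
Taking u = 203 and v = 203 (both in [89, 318]) gives uv = 41209.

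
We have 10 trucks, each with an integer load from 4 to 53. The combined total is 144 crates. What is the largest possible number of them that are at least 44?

With k values at 44 or above and the rest at least 4, the sum is at least 40 + 40k.
Since the sum is 144, we need 40k ≤ 104, i.e. k ≤ 2.
k = 2 is achieved by 2 values at 44 and 8 at 4, total 120; add 24 to one value (staying below 44) to reach 144.

2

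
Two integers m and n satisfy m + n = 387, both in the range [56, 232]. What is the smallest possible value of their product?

35960

For a fixed sum, mn is smallest when m and n are as far apart as possible.
At the endpoint m = 155, n = 387 − 155 = 232, so mn = 155 × 232 = 35960.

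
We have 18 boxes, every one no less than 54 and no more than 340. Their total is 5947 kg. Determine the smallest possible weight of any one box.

167

To make one box as small as possible, make the other 17 as large as possible.
The other 17 contribute at most 17 × 340 = 5780, leaving at least 5947 − 5780 = 167.
Since 167 ≥ 54, this is achievable: one at 167 and 17 at 340.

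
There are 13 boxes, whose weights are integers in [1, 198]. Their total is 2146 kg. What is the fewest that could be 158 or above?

Each value short of 158 is at most 157, costing at least 198 − 157 = 41 against the maximum total of 2574.
We can afford to lose at most 2574 − 2146 = 428, so at most ⌊428/41⌋ = 10 fall short, and at least 3 are ≥ 158.
Exactly 3 works: 3 values at 198 and 10 at 157 total 2164; lower one of the high values by 18 (still ≥ 158) to hit 2146.

3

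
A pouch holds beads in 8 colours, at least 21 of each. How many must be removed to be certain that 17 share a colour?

In the worst case you draw 16 of each of the 8 colours: 8 × 16 = 128.
One more forces 17 of some colour, so 128 + 1 = 129.

129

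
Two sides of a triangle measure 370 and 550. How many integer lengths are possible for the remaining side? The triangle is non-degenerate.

The triangle inequality gives |370 − 550| < c < 370 + 550, i.e. 180 < c < 920.
So c can be any integer from 181 to 919: 739 values.

739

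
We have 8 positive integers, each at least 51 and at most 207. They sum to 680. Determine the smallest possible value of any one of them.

Minimizing one value means maximizing the remaining 7.
The other 7 can take up 7 × 207 = 1449 ≥ 680 − 51, so one integer can sit at its floor of 51.
Achievable: one at 51 and the other 7 totalling 629, which fits since 7 × 51 ≤ 629 ≤ 7 × 207.

51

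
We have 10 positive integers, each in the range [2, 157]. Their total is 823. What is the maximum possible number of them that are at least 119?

6

Suppose k of them are at least 119. Those contribute at least 119 each and the other 10 − k at least 2 each.
So the total is at least 119k + 2(10 − k) = 20 + 117k. This must be ≤ 823, giving k ≤ 6.
k = 6 is achieved by 6 values at 119 and 4 at 2, total 722; add 101 to one value (staying below 119) to reach 823.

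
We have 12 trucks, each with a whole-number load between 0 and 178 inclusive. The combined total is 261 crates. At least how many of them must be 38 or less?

6

Let j be the number exceeding 38. Then the total is ≥ 39·j + 0·(12 − j) = 0 + 39j.
So 39j ≤ 261 and j ≤ 6; hence at least 12 − 6 = 6 are ≤ 38.
Exactly 6 works: 6 values at 0 and 6 at 39 total 234; raise one of the low values by 27 (still ≤ 38) to hit 261.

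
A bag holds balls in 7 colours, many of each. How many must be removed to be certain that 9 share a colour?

57

In the worst case you draw 8 of each of the 7 colours: 7 × 8 = 56.
One more forces 9 of some colour, so 56 + 1 = 57.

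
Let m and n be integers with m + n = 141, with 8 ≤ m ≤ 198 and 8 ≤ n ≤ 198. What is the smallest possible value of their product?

Since m + n is fixed, pushing one of them to its bound minimizes the product.
The extreme feasible split is m = 8, n = 133, giving mn = 1064.

1064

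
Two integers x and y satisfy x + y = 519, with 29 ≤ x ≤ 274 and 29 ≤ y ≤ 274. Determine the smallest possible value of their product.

For a fixed sum, xy is smallest when x and y are as far apart as possible.
At the endpoint x = 245, y = 519 − 245 = 274, so xy = 245 × 274 = 67130.

67130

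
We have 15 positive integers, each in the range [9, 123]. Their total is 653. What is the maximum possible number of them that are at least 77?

With k values at 77 or above and the rest at least 9, the sum is at least 135 + 68k.
Since the sum is 653, we need 68k ≤ 518, i.e. k ≤ 7.
k = 7 is achieved by 7 values at 77 and 8 at 9, total 611; add 42 to one value (staying below 77) to reach 653.

7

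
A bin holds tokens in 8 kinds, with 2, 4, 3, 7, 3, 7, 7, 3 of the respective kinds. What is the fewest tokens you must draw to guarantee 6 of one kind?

In the worst case you take as many as possible of each kind without reaching 6: 2 + 4 + 3 + 5 + 3 + 5 + 5 + 3 = 30.
The next one must give 6 of some kind, so 30 + 1 = 31.

31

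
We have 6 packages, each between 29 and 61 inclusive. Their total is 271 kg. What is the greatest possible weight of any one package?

61

Maximizing one value means minimizing the remaining 5.
The other 5 contribute at least 5 × 29 = 145, leaving at most 271 − 145 = 126.
But each package is capped at 61, so the maximum is 61.
Achievable: one at 61 and the other 5 totalling 210, which fits since 5 × 29 ≤ 210 ≤ 5 × 61.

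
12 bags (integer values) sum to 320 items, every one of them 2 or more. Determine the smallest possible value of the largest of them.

The average is 320/12 > 26, so not all 12 can be 26 or less; the largest is ≥ 27.
Taking 4 copies of 26 and 8 copies of 27 gives exactly 320, so 27 is attained.

27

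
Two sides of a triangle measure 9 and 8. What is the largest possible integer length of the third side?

16

The third side must be less than 9 + 8 = 17.
The largest integer below 17 is 16.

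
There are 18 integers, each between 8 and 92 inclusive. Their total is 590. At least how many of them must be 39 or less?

Let j be the number exceeding 39. Then the total is ≥ 40·j + 8·(18 − j) = 144 + 32j.
So 32j ≤ 446 and j ≤ 13; hence at least 18 − 13 = 5 are ≤ 39.
Exactly 5 works: 5 values at 8 and 13 at 40 total 560; raise one of the low values by 30 (still ≤ 39) to hit 590.

5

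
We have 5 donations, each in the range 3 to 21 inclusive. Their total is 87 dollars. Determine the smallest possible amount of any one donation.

To make one donation as small as possible, make the other 4 as large as possible.
The other 4 contribute at most 4 × 21 = 84, leaving at least 87 − 84 = 3.
Since 3 ≥ 3, this is achievable: one at 3 and 4 at 21.

3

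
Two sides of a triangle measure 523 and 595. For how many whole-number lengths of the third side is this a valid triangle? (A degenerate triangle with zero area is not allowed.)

1045

The triangle inequality gives |523 − 595| < c < 523 + 595, i.e. 72 < c < 1118.
So c can be any integer from 73 to 1117: 1045 values.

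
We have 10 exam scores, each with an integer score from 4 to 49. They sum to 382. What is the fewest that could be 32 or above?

Each value short of 32 is at most 31, costing at least 49 − 31 = 18 against the maximum total of 490.
We can afford to lose at most 490 − 382 = 108, so at most ⌊108/18⌋ = 6 fall short, and at least 4 are ≥ 32.
Exactly 4 works: 4 values at 49 and 6 at 31 total 382.

4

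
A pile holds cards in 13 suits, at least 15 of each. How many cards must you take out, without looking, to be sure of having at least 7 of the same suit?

79

In the worst case you draw 6 of each of the 13 suits: 13 × 6 = 78.
One more forces 7 of some suit, so 78 + 1 = 79.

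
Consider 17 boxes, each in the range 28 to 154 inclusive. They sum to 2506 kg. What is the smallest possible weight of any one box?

42

To make one box as small as possible, make the other 16 as large as possible.
The other 16 contribute at most 16 × 154 = 2464, leaving at least 2506 − 2464 = 42.
Since 42 ≥ 28, this is achievable: one at 42 and 16 at 154.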